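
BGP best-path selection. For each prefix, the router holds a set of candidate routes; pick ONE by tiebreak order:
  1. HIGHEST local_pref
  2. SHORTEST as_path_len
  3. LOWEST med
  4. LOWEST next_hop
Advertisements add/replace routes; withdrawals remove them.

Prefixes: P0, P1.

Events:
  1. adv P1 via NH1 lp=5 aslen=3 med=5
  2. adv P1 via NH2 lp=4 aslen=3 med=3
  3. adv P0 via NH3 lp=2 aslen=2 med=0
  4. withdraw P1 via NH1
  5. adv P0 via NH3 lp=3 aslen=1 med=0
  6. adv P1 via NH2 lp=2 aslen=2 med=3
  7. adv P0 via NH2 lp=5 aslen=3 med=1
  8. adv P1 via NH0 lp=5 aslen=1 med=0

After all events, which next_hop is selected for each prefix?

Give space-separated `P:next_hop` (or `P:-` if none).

Op 1: best P0=- P1=NH1
Op 2: best P0=- P1=NH1
Op 3: best P0=NH3 P1=NH1
Op 4: best P0=NH3 P1=NH2
Op 5: best P0=NH3 P1=NH2
Op 6: best P0=NH3 P1=NH2
Op 7: best P0=NH2 P1=NH2
Op 8: best P0=NH2 P1=NH0

Answer: P0:NH2 P1:NH0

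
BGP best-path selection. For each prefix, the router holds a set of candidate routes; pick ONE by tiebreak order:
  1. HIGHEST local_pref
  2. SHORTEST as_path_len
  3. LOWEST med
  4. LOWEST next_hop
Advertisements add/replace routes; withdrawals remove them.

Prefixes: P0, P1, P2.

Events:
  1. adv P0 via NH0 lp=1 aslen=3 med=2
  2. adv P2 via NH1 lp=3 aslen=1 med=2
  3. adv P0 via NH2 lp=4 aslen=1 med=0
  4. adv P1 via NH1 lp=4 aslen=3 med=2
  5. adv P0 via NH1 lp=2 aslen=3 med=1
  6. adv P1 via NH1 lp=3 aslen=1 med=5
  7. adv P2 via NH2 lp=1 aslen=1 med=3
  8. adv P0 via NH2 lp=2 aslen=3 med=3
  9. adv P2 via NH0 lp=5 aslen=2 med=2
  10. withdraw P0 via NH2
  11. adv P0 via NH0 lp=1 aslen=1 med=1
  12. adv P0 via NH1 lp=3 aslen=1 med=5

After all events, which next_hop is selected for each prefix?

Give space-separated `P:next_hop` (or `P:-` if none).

Answer: P0:NH1 P1:NH1 P2:NH0

Derivation:
Op 1: best P0=NH0 P1=- P2=-
Op 2: best P0=NH0 P1=- P2=NH1
Op 3: best P0=NH2 P1=- P2=NH1
Op 4: best P0=NH2 P1=NH1 P2=NH1
Op 5: best P0=NH2 P1=NH1 P2=NH1
Op 6: best P0=NH2 P1=NH1 P2=NH1
Op 7: best P0=NH2 P1=NH1 P2=NH1
Op 8: best P0=NH1 P1=NH1 P2=NH1
Op 9: best P0=NH1 P1=NH1 P2=NH0
Op 10: best P0=NH1 P1=NH1 P2=NH0
Op 11: best P0=NH1 P1=NH1 P2=NH0
Op 12: best P0=NH1 P1=NH1 P2=NH0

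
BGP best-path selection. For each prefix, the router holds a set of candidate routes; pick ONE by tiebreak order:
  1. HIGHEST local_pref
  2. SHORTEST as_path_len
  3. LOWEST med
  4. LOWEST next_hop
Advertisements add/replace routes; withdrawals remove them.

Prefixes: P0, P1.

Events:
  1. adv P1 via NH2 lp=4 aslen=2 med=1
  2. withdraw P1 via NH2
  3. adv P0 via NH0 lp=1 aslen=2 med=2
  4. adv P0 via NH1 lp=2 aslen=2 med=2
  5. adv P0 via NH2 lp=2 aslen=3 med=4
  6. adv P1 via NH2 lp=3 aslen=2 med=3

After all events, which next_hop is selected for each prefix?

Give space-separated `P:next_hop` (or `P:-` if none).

Answer: P0:NH1 P1:NH2

Derivation:
Op 1: best P0=- P1=NH2
Op 2: best P0=- P1=-
Op 3: best P0=NH0 P1=-
Op 4: best P0=NH1 P1=-
Op 5: best P0=NH1 P1=-
Op 6: best P0=NH1 P1=NH2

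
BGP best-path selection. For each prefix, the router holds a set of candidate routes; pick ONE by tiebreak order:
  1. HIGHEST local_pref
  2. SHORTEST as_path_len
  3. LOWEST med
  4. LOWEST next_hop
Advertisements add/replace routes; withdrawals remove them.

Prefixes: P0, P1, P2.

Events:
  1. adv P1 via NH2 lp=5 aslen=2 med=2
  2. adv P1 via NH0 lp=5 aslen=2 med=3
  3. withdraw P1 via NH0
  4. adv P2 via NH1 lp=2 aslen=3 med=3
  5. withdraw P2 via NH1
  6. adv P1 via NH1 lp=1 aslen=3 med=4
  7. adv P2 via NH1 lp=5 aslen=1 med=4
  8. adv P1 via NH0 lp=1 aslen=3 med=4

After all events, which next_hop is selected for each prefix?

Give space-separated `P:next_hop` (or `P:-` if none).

Answer: P0:- P1:NH2 P2:NH1

Derivation:
Op 1: best P0=- P1=NH2 P2=-
Op 2: best P0=- P1=NH2 P2=-
Op 3: best P0=- P1=NH2 P2=-
Op 4: best P0=- P1=NH2 P2=NH1
Op 5: best P0=- P1=NH2 P2=-
Op 6: best P0=- P1=NH2 P2=-
Op 7: best P0=- P1=NH2 P2=NH1
Op 8: best P0=- P1=NH2 P2=NH1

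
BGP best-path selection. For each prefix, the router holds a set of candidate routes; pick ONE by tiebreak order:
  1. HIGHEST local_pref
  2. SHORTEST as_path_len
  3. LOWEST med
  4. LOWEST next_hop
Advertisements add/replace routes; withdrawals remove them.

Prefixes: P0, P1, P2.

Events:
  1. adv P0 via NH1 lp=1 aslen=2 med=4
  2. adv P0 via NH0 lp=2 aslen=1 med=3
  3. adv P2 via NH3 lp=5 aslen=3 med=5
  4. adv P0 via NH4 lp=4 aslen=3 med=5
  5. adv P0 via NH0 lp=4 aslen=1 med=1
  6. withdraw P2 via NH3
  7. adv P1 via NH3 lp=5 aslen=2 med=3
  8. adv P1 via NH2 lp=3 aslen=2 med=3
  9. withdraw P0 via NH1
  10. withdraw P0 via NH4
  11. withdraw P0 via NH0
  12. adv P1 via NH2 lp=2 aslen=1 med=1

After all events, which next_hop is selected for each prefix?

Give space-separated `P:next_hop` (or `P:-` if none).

Answer: P0:- P1:NH3 P2:-

Derivation:
Op 1: best P0=NH1 P1=- P2=-
Op 2: best P0=NH0 P1=- P2=-
Op 3: best P0=NH0 P1=- P2=NH3
Op 4: best P0=NH4 P1=- P2=NH3
Op 5: best P0=NH0 P1=- P2=NH3
Op 6: best P0=NH0 P1=- P2=-
Op 7: best P0=NH0 P1=NH3 P2=-
Op 8: best P0=NH0 P1=NH3 P2=-
Op 9: best P0=NH0 P1=NH3 P2=-
Op 10: best P0=NH0 P1=NH3 P2=-
Op 11: best P0=- P1=NH3 P2=-
Op 12: best P0=- P1=NH3 P2=-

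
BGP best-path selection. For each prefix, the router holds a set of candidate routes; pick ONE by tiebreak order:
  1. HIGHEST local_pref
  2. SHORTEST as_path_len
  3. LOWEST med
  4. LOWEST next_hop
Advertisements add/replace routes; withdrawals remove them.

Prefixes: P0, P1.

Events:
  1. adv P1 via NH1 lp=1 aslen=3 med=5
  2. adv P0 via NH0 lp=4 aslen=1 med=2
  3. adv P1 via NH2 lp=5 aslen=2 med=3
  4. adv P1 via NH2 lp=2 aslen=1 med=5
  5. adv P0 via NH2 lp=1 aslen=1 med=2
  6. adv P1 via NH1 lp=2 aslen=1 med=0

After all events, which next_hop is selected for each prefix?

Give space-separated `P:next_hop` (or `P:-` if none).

Op 1: best P0=- P1=NH1
Op 2: best P0=NH0 P1=NH1
Op 3: best P0=NH0 P1=NH2
Op 4: best P0=NH0 P1=NH2
Op 5: best P0=NH0 P1=NH2
Op 6: best P0=NH0 P1=NH1

Answer: P0:NH0 P1:NH1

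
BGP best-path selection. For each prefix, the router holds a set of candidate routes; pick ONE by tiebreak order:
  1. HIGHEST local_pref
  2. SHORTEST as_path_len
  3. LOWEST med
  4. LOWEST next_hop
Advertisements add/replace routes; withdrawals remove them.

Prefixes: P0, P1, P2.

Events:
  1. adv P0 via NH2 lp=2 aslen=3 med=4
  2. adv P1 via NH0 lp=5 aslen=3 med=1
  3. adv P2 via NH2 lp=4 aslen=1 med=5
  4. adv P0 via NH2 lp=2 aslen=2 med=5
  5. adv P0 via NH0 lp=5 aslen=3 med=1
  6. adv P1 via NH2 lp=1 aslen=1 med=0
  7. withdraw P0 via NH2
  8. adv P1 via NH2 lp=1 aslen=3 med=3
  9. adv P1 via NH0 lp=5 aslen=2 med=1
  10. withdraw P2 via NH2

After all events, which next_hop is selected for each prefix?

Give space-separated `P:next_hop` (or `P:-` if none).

Answer: P0:NH0 P1:NH0 P2:-

Derivation:
Op 1: best P0=NH2 P1=- P2=-
Op 2: best P0=NH2 P1=NH0 P2=-
Op 3: best P0=NH2 P1=NH0 P2=NH2
Op 4: best P0=NH2 P1=NH0 P2=NH2
Op 5: best P0=NH0 P1=NH0 P2=NH2
Op 6: best P0=NH0 P1=NH0 P2=NH2
Op 7: best P0=NH0 P1=NH0 P2=NH2
Op 8: best P0=NH0 P1=NH0 P2=NH2
Op 9: best P0=NH0 P1=NH0 P2=NH2
Op 10: best P0=NH0 P1=NH0 P2=-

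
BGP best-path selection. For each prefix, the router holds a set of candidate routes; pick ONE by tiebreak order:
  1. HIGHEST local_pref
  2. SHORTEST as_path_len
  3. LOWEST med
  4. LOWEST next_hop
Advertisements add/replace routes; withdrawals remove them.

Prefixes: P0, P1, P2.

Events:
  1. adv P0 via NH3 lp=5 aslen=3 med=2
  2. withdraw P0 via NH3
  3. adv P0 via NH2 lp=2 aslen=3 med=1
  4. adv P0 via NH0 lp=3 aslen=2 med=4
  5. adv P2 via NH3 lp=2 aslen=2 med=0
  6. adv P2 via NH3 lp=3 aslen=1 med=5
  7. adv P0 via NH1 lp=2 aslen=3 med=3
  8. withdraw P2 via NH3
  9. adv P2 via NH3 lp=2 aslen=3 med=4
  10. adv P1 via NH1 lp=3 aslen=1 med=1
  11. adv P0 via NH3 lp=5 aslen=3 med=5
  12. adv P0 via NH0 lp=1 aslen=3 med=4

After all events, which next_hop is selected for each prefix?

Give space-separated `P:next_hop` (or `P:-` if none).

Answer: P0:NH3 P1:NH1 P2:NH3

Derivation:
Op 1: best P0=NH3 P1=- P2=-
Op 2: best P0=- P1=- P2=-
Op 3: best P0=NH2 P1=- P2=-
Op 4: best P0=NH0 P1=- P2=-
Op 5: best P0=NH0 P1=- P2=NH3
Op 6: best P0=NH0 P1=- P2=NH3
Op 7: best P0=NH0 P1=- P2=NH3
Op 8: best P0=NH0 P1=- P2=-
Op 9: best P0=NH0 P1=- P2=NH3
Op 10: best P0=NH0 P1=NH1 P2=NH3
Op 11: best P0=NH3 P1=NH1 P2=NH3
Op 12: best P0=NH3 P1=NH1 P2=NH3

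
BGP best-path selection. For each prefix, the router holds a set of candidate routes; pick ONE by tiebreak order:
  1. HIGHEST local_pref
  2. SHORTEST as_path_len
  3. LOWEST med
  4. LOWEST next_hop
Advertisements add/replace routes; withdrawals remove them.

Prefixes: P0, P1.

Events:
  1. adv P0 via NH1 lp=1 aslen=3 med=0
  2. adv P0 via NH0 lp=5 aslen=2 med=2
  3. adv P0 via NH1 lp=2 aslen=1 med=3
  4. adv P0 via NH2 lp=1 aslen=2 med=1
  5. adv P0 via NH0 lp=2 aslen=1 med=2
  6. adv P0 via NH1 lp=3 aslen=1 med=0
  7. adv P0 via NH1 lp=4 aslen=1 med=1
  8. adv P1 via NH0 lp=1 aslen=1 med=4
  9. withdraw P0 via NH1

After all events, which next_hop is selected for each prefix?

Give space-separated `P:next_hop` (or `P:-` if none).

Answer: P0:NH0 P1:NH0

Derivation:
Op 1: best P0=NH1 P1=-
Op 2: best P0=NH0 P1=-
Op 3: best P0=NH0 P1=-
Op 4: best P0=NH0 P1=-
Op 5: best P0=NH0 P1=-
Op 6: best P0=NH1 P1=-
Op 7: best P0=NH1 P1=-
Op 8: best P0=NH1 P1=NH0
Op 9: best P0=NH0 P1=NH0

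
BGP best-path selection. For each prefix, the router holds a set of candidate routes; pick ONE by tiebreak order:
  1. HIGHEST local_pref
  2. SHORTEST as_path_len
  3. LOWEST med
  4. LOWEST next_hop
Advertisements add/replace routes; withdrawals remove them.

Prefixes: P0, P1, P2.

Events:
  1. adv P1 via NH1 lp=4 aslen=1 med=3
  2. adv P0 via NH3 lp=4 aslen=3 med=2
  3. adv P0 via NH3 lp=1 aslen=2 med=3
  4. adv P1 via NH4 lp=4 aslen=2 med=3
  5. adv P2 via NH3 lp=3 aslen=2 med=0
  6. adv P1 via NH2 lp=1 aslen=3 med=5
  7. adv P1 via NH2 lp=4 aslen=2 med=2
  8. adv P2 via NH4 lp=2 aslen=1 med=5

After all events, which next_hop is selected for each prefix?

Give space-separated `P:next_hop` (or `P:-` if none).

Answer: P0:NH3 P1:NH1 P2:NH3

Derivation:
Op 1: best P0=- P1=NH1 P2=-
Op 2: best P0=NH3 P1=NH1 P2=-
Op 3: best P0=NH3 P1=NH1 P2=-
Op 4: best P0=NH3 P1=NH1 P2=-
Op 5: best P0=NH3 P1=NH1 P2=NH3
Op 6: best P0=NH3 P1=NH1 P2=NH3
Op 7: best P0=NH3 P1=NH1 P2=NH3
Op 8: best P0=NH3 P1=NH1 P2=NH3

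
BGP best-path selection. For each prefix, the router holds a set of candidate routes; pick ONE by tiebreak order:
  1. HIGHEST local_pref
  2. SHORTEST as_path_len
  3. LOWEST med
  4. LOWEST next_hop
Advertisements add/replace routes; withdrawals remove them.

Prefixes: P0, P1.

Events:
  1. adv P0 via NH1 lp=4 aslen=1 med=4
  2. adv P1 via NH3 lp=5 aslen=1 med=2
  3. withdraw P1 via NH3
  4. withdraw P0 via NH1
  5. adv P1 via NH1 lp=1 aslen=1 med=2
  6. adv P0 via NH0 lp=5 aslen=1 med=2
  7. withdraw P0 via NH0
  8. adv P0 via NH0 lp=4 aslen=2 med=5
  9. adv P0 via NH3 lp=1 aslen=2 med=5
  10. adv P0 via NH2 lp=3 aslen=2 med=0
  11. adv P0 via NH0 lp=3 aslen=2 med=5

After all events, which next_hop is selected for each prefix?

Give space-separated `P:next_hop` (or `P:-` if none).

Op 1: best P0=NH1 P1=-
Op 2: best P0=NH1 P1=NH3
Op 3: best P0=NH1 P1=-
Op 4: best P0=- P1=-
Op 5: best P0=- P1=NH1
Op 6: best P0=NH0 P1=NH1
Op 7: best P0=- P1=NH1
Op 8: best P0=NH0 P1=NH1
Op 9: best P0=NH0 P1=NH1
Op 10: best P0=NH0 P1=NH1
Op 11: best P0=NH2 P1=NH1

Answer: P0:NH2 P1:NH1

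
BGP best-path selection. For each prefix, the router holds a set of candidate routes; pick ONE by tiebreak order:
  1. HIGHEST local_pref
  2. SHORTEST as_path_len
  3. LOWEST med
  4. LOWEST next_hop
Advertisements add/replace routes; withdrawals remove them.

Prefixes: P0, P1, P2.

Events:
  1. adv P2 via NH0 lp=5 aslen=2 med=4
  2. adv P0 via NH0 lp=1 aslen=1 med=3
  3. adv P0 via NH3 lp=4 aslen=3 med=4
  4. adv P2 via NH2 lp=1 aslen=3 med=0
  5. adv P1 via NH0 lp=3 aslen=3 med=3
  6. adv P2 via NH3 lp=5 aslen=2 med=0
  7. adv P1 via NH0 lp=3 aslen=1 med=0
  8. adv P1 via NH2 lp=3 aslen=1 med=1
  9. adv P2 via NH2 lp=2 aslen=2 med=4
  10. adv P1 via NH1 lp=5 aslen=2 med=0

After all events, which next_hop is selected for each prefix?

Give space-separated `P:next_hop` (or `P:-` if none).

Op 1: best P0=- P1=- P2=NH0
Op 2: best P0=NH0 P1=- P2=NH0
Op 3: best P0=NH3 P1=- P2=NH0
Op 4: best P0=NH3 P1=- P2=NH0
Op 5: best P0=NH3 P1=NH0 P2=NH0
Op 6: best P0=NH3 P1=NH0 P2=NH3
Op 7: best P0=NH3 P1=NH0 P2=NH3
Op 8: best P0=NH3 P1=NH0 P2=NH3
Op 9: best P0=NH3 P1=NH0 P2=NH3
Op 10: best P0=NH3 P1=NH1 P2=NH3

Answer: P0:NH3 P1:NH1 P2:NH3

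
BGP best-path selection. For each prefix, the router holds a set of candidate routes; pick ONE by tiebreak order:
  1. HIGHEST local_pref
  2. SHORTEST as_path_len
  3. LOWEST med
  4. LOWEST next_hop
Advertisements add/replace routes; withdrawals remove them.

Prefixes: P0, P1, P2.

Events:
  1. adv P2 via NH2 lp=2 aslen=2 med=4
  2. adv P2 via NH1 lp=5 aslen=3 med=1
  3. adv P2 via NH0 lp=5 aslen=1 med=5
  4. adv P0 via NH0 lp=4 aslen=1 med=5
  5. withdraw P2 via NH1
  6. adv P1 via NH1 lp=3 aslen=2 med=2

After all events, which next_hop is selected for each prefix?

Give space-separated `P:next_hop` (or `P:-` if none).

Answer: P0:NH0 P1:NH1 P2:NH0

Derivation:
Op 1: best P0=- P1=- P2=NH2
Op 2: best P0=- P1=- P2=NH1
Op 3: best P0=- P1=- P2=NH0
Op 4: best P0=NH0 P1=- P2=NH0
Op 5: best P0=NH0 P1=- P2=NH0
Op 6: best P0=NH0 P1=NH1 P2=NH0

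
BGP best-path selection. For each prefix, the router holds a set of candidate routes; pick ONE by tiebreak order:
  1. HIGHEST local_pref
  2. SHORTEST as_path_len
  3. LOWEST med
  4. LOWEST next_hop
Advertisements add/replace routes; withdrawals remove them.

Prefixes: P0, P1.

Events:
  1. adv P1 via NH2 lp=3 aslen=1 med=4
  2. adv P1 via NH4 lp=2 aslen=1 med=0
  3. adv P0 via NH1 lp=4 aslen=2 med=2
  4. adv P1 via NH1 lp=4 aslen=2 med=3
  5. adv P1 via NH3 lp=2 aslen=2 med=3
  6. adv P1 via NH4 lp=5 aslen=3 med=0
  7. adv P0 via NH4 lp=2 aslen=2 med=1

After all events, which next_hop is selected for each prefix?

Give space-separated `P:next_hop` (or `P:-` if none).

Answer: P0:NH1 P1:NH4

Derivation:
Op 1: best P0=- P1=NH2
Op 2: best P0=- P1=NH2
Op 3: best P0=NH1 P1=NH2
Op 4: best P0=NH1 P1=NH1
Op 5: best P0=NH1 P1=NH1
Op 6: best P0=NH1 P1=NH4
Op 7: best P0=NH1 P1=NH4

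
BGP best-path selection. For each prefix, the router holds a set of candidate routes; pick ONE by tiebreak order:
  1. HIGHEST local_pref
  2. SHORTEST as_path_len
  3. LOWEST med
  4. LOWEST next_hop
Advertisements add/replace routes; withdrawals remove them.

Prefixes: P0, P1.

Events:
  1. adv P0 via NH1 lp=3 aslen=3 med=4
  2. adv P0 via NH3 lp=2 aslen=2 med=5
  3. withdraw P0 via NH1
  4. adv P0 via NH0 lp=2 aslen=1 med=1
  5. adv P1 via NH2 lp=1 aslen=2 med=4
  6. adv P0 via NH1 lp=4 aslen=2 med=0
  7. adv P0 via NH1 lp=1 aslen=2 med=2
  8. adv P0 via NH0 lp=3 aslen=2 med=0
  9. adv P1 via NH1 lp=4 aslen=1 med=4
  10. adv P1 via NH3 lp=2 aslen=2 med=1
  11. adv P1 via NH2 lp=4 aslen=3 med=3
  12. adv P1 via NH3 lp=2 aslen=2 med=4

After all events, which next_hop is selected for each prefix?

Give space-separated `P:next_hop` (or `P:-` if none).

Op 1: best P0=NH1 P1=-
Op 2: best P0=NH1 P1=-
Op 3: best P0=NH3 P1=-
Op 4: best P0=NH0 P1=-
Op 5: best P0=NH0 P1=NH2
Op 6: best P0=NH1 P1=NH2
Op 7: best P0=NH0 P1=NH2
Op 8: best P0=NH0 P1=NH2
Op 9: best P0=NH0 P1=NH1
Op 10: best P0=NH0 P1=NH1
Op 11: best P0=NH0 P1=NH1
Op 12: best P0=NH0 P1=NH1

Answer: P0:NH0 P1:NH1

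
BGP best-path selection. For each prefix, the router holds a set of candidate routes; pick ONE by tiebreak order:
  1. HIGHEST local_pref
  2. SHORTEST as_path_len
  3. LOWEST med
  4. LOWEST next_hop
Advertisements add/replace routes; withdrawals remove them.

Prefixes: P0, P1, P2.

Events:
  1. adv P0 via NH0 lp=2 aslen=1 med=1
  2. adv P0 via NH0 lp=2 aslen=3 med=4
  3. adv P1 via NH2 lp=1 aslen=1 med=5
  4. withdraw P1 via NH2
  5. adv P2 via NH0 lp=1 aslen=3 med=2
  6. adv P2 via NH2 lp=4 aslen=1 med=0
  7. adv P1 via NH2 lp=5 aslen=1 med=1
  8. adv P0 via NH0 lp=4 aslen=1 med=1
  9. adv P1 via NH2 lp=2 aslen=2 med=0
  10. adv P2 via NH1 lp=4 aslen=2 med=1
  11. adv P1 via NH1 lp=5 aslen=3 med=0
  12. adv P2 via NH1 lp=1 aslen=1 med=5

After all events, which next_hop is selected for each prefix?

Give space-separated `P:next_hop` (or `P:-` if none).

Op 1: best P0=NH0 P1=- P2=-
Op 2: best P0=NH0 P1=- P2=-
Op 3: best P0=NH0 P1=NH2 P2=-
Op 4: best P0=NH0 P1=- P2=-
Op 5: best P0=NH0 P1=- P2=NH0
Op 6: best P0=NH0 P1=- P2=NH2
Op 7: best P0=NH0 P1=NH2 P2=NH2
Op 8: best P0=NH0 P1=NH2 P2=NH2
Op 9: best P0=NH0 P1=NH2 P2=NH2
Op 10: best P0=NH0 P1=NH2 P2=NH2
Op 11: best P0=NH0 P1=NH1 P2=NH2
Op 12: best P0=NH0 P1=NH1 P2=NH2

Answer: P0:NH0 P1:NH1 P2:NH2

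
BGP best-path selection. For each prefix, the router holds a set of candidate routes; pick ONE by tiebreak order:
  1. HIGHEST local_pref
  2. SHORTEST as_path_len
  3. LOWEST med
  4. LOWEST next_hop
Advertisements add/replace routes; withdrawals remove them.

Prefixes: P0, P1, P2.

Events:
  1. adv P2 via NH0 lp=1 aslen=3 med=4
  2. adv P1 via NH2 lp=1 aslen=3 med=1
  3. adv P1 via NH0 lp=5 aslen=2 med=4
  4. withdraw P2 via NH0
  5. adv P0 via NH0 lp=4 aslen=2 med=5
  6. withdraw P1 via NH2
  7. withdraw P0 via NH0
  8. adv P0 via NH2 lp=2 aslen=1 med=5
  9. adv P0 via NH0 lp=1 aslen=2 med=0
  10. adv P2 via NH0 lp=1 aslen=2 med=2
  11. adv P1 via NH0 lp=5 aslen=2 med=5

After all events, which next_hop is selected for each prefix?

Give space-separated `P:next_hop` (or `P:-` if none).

Op 1: best P0=- P1=- P2=NH0
Op 2: best P0=- P1=NH2 P2=NH0
Op 3: best P0=- P1=NH0 P2=NH0
Op 4: best P0=- P1=NH0 P2=-
Op 5: best P0=NH0 P1=NH0 P2=-
Op 6: best P0=NH0 P1=NH0 P2=-
Op 7: best P0=- P1=NH0 P2=-
Op 8: best P0=NH2 P1=NH0 P2=-
Op 9: best P0=NH2 P1=NH0 P2=-
Op 10: best P0=NH2 P1=NH0 P2=NH0
Op 11: best P0=NH2 P1=NH0 P2=NH0

Answer: P0:NH2 P1:NH0 P2:NH0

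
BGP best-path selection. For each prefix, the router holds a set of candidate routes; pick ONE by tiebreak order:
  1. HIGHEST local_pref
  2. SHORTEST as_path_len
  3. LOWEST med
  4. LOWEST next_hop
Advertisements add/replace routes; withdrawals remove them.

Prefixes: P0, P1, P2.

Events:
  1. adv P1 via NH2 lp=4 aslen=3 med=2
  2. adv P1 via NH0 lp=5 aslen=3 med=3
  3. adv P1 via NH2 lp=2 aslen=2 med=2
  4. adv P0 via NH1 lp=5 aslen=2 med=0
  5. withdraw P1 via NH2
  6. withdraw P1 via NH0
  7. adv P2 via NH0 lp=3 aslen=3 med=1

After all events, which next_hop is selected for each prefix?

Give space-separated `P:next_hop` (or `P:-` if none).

Answer: P0:NH1 P1:- P2:NH0

Derivation:
Op 1: best P0=- P1=NH2 P2=-
Op 2: best P0=- P1=NH0 P2=-
Op 3: best P0=- P1=NH0 P2=-
Op 4: best P0=NH1 P1=NH0 P2=-
Op 5: best P0=NH1 P1=NH0 P2=-
Op 6: best P0=NH1 P1=- P2=-
Op 7: best P0=NH1 P1=- P2=NH0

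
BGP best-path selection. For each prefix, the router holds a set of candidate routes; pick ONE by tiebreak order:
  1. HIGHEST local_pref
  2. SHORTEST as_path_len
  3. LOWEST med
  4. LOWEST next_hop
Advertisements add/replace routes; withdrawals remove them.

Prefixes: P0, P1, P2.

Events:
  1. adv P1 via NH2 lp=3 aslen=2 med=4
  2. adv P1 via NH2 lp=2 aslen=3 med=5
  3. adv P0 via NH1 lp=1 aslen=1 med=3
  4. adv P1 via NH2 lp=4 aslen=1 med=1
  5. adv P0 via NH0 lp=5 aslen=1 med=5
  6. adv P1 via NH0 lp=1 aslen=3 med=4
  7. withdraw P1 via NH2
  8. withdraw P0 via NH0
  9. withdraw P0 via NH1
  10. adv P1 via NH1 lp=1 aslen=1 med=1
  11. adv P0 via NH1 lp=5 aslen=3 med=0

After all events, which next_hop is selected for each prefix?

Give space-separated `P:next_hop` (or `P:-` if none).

Op 1: best P0=- P1=NH2 P2=-
Op 2: best P0=- P1=NH2 P2=-
Op 3: best P0=NH1 P1=NH2 P2=-
Op 4: best P0=NH1 P1=NH2 P2=-
Op 5: best P0=NH0 P1=NH2 P2=-
Op 6: best P0=NH0 P1=NH2 P2=-
Op 7: best P0=NH0 P1=NH0 P2=-
Op 8: best P0=NH1 P1=NH0 P2=-
Op 9: best P0=- P1=NH0 P2=-
Op 10: best P0=- P1=NH1 P2=-
Op 11: best P0=NH1 P1=NH1 P2=-

Answer: P0:NH1 P1:NH1 P2:-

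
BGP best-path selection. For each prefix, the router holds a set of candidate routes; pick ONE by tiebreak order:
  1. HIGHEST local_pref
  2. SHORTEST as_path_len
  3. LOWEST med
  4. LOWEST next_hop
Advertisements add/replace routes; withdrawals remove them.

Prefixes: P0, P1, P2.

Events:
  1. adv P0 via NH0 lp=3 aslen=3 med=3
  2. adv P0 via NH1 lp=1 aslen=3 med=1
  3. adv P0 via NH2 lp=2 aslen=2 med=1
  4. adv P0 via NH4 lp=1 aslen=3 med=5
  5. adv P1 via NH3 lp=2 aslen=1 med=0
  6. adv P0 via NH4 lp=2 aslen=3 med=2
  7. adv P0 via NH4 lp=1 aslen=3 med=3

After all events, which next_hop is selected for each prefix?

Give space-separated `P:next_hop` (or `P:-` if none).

Op 1: best P0=NH0 P1=- P2=-
Op 2: best P0=NH0 P1=- P2=-
Op 3: best P0=NH0 P1=- P2=-
Op 4: best P0=NH0 P1=- P2=-
Op 5: best P0=NH0 P1=NH3 P2=-
Op 6: best P0=NH0 P1=NH3 P2=-
Op 7: best P0=NH0 P1=NH3 P2=-

Answer: P0:NH0 P1:NH3 P2:-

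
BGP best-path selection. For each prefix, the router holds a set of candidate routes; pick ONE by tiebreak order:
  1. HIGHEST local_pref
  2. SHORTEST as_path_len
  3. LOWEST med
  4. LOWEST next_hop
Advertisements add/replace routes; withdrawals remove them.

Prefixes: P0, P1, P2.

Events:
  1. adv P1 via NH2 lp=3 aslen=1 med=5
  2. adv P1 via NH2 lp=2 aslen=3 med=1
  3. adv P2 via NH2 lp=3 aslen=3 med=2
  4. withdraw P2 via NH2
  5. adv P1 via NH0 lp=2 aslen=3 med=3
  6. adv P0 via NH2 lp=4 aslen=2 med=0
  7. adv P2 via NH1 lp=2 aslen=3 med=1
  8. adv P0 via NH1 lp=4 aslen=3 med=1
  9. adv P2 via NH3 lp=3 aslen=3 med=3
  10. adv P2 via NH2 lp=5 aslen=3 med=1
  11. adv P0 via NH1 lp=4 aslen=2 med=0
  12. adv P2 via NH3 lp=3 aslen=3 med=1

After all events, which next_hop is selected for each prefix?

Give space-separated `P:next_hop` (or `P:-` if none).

Answer: P0:NH1 P1:NH2 P2:NH2

Derivation:
Op 1: best P0=- P1=NH2 P2=-
Op 2: best P0=- P1=NH2 P2=-
Op 3: best P0=- P1=NH2 P2=NH2
Op 4: best P0=- P1=NH2 P2=-
Op 5: best P0=- P1=NH2 P2=-
Op 6: best P0=NH2 P1=NH2 P2=-
Op 7: best P0=NH2 P1=NH2 P2=NH1
Op 8: best P0=NH2 P1=NH2 P2=NH1
Op 9: best P0=NH2 P1=NH2 P2=NH3
Op 10: best P0=NH2 P1=NH2 P2=NH2
Op 11: best P0=NH1 P1=NH2 P2=NH2
Op 12: best P0=NH1 P1=NH2 P2=NH2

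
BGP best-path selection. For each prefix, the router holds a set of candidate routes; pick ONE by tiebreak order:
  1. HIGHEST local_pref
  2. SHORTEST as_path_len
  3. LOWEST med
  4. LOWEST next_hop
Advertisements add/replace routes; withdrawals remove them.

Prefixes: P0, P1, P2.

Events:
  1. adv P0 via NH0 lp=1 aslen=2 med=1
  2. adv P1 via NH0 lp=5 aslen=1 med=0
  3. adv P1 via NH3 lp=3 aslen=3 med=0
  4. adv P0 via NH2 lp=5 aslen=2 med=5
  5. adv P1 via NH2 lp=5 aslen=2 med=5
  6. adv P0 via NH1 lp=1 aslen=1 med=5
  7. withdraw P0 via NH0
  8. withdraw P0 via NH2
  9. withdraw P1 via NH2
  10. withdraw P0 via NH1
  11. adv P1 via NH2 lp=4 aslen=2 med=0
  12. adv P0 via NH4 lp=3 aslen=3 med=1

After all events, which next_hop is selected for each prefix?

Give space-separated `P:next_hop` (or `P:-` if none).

Answer: P0:NH4 P1:NH0 P2:-

Derivation:
Op 1: best P0=NH0 P1=- P2=-
Op 2: best P0=NH0 P1=NH0 P2=-
Op 3: best P0=NH0 P1=NH0 P2=-
Op 4: best P0=NH2 P1=NH0 P2=-
Op 5: best P0=NH2 P1=NH0 P2=-
Op 6: best P0=NH2 P1=NH0 P2=-
Op 7: best P0=NH2 P1=NH0 P2=-
Op 8: best P0=NH1 P1=NH0 P2=-
Op 9: best P0=NH1 P1=NH0 P2=-
Op 10: best P0=- P1=NH0 P2=-
Op 11: best P0=- P1=NH0 P2=-
Op 12: best P0=NH4 P1=NH0 P2=-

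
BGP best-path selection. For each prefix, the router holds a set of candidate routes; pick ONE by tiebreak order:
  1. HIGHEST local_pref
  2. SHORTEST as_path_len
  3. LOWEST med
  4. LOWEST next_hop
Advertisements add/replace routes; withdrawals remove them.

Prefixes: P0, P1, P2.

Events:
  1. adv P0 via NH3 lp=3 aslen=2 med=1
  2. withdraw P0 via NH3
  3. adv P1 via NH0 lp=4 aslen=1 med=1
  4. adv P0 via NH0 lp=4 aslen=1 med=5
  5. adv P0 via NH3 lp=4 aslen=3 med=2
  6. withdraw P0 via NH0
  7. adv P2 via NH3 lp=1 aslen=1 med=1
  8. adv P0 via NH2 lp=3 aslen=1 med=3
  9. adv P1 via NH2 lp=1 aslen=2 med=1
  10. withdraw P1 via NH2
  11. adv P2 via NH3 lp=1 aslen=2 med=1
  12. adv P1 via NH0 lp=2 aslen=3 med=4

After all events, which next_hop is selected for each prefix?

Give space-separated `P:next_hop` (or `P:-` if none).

Answer: P0:NH3 P1:NH0 P2:NH3

Derivation:
Op 1: best P0=NH3 P1=- P2=-
Op 2: best P0=- P1=- P2=-
Op 3: best P0=- P1=NH0 P2=-
Op 4: best P0=NH0 P1=NH0 P2=-
Op 5: best P0=NH0 P1=NH0 P2=-
Op 6: best P0=NH3 P1=NH0 P2=-
Op 7: best P0=NH3 P1=NH0 P2=NH3
Op 8: best P0=NH3 P1=NH0 P2=NH3
Op 9: best P0=NH3 P1=NH0 P2=NH3
Op 10: best P0=NH3 P1=NH0 P2=NH3
Op 11: best P0=NH3 P1=NH0 P2=NH3
Op 12: best P0=NH3 P1=NH0 P2=NH3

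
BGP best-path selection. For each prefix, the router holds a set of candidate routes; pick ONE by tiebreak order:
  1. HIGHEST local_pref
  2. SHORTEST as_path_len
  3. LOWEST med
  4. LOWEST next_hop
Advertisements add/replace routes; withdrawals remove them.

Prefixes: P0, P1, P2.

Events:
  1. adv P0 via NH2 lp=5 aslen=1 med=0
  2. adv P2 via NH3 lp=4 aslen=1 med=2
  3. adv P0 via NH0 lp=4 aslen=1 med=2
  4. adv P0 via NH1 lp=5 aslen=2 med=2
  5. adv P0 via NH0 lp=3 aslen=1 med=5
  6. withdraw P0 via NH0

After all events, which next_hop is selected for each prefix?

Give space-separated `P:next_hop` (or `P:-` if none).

Answer: P0:NH2 P1:- P2:NH3

Derivation:
Op 1: best P0=NH2 P1=- P2=-
Op 2: best P0=NH2 P1=- P2=NH3
Op 3: best P0=NH2 P1=- P2=NH3
Op 4: best P0=NH2 P1=- P2=NH3
Op 5: best P0=NH2 P1=- P2=NH3
Op 6: best P0=NH2 P1=- P2=NH3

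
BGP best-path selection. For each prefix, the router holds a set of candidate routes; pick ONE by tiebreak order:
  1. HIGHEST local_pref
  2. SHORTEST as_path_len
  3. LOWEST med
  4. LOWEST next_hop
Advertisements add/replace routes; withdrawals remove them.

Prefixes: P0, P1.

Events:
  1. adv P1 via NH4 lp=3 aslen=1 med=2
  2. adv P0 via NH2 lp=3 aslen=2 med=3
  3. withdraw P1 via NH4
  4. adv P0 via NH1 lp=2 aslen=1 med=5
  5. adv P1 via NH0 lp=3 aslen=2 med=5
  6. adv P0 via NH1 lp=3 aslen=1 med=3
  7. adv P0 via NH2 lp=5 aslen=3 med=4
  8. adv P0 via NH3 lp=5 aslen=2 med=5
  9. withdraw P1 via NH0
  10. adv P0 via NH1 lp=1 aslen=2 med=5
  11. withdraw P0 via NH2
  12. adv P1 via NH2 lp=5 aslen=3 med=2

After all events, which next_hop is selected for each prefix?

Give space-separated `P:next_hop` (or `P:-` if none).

Answer: P0:NH3 P1:NH2

Derivation:
Op 1: best P0=- P1=NH4
Op 2: best P0=NH2 P1=NH4
Op 3: best P0=NH2 P1=-
Op 4: best P0=NH2 P1=-
Op 5: best P0=NH2 P1=NH0
Op 6: best P0=NH1 P1=NH0
Op 7: best P0=NH2 P1=NH0
Op 8: best P0=NH3 P1=NH0
Op 9: best P0=NH3 P1=-
Op 10: best P0=NH3 P1=-
Op 11: best P0=NH3 P1=-
Op 12: best P0=NH3 P1=NH2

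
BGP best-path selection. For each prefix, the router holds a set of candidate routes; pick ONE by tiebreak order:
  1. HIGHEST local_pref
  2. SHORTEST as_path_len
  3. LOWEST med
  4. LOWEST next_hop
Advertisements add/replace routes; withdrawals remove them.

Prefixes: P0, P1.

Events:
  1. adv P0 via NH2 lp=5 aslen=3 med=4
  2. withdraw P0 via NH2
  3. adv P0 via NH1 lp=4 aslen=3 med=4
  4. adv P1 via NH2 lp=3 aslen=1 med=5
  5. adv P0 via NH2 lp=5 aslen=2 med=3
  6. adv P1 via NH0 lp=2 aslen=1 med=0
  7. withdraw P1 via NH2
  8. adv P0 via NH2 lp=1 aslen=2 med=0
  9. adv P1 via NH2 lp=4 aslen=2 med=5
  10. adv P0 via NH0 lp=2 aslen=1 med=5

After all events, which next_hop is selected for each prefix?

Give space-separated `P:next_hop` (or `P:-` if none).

Op 1: best P0=NH2 P1=-
Op 2: best P0=- P1=-
Op 3: best P0=NH1 P1=-
Op 4: best P0=NH1 P1=NH2
Op 5: best P0=NH2 P1=NH2
Op 6: best P0=NH2 P1=NH2
Op 7: best P0=NH2 P1=NH0
Op 8: best P0=NH1 P1=NH0
Op 9: best P0=NH1 P1=NH2
Op 10: best P0=NH1 P1=NH2

Answer: P0:NH1 P1:NH2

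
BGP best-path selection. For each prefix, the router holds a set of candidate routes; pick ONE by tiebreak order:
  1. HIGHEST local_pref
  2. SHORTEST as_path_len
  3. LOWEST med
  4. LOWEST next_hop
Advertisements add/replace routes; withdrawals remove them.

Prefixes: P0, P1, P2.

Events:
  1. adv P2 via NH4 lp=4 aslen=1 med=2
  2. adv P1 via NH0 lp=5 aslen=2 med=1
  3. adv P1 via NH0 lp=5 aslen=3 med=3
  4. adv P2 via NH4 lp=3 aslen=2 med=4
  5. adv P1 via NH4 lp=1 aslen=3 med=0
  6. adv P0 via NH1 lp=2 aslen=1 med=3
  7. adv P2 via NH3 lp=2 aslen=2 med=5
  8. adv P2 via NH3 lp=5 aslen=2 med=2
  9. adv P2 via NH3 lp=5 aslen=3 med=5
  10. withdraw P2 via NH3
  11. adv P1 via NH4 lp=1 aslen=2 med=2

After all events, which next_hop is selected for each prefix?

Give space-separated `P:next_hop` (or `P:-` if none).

Op 1: best P0=- P1=- P2=NH4
Op 2: best P0=- P1=NH0 P2=NH4
Op 3: best P0=- P1=NH0 P2=NH4
Op 4: best P0=- P1=NH0 P2=NH4
Op 5: best P0=- P1=NH0 P2=NH4
Op 6: best P0=NH1 P1=NH0 P2=NH4
Op 7: best P0=NH1 P1=NH0 P2=NH4
Op 8: best P0=NH1 P1=NH0 P2=NH3
Op 9: best P0=NH1 P1=NH0 P2=NH3
Op 10: best P0=NH1 P1=NH0 P2=NH4
Op 11: best P0=NH1 P1=NH0 P2=NH4

Answer: P0:NH1 P1:NH0 P2:NH4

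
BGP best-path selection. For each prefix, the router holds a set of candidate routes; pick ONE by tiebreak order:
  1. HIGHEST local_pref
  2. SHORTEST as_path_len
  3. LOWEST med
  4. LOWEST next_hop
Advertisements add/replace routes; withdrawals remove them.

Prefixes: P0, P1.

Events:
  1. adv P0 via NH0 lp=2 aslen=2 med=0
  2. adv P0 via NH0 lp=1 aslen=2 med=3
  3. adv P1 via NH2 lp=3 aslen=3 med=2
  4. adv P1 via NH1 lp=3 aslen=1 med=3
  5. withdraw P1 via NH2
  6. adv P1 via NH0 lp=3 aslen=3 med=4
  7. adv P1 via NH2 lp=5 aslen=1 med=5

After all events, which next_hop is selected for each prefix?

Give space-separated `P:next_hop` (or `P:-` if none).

Op 1: best P0=NH0 P1=-
Op 2: best P0=NH0 P1=-
Op 3: best P0=NH0 P1=NH2
Op 4: best P0=NH0 P1=NH1
Op 5: best P0=NH0 P1=NH1
Op 6: best P0=NH0 P1=NH1
Op 7: best P0=NH0 P1=NH2

Answer: P0:NH0 P1:NH2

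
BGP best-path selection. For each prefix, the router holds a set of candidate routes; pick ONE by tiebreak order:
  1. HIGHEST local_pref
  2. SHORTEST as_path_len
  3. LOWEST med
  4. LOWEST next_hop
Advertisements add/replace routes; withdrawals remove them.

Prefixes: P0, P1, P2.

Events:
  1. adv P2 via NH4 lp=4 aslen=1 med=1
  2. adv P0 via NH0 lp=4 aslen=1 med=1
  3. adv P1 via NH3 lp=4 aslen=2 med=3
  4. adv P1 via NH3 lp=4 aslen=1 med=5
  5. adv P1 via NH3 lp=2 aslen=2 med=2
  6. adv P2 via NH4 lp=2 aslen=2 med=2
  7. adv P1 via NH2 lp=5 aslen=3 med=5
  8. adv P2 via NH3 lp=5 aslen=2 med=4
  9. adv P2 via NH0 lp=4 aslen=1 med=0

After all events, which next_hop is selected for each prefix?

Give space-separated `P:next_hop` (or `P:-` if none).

Answer: P0:NH0 P1:NH2 P2:NH3

Derivation:
Op 1: best P0=- P1=- P2=NH4
Op 2: best P0=NH0 P1=- P2=NH4
Op 3: best P0=NH0 P1=NH3 P2=NH4
Op 4: best P0=NH0 P1=NH3 P2=NH4
Op 5: best P0=NH0 P1=NH3 P2=NH4
Op 6: best P0=NH0 P1=NH3 P2=NH4
Op 7: best P0=NH0 P1=NH2 P2=NH4
Op 8: best P0=NH0 P1=NH2 P2=NH3
Op 9: best P0=NH0 P1=NH2 P2=NH3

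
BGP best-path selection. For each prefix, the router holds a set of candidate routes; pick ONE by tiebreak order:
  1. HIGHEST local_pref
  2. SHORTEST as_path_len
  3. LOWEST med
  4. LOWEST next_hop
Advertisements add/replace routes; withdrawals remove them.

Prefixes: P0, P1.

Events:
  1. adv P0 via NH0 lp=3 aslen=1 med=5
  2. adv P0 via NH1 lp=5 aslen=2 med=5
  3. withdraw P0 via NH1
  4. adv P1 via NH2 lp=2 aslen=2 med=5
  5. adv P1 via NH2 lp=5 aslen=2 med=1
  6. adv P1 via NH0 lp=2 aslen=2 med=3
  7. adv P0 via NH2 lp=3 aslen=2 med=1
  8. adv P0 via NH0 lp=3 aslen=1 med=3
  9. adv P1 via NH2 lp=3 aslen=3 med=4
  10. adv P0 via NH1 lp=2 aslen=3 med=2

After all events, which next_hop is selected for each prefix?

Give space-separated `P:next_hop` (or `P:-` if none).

Op 1: best P0=NH0 P1=-
Op 2: best P0=NH1 P1=-
Op 3: best P0=NH0 P1=-
Op 4: best P0=NH0 P1=NH2
Op 5: best P0=NH0 P1=NH2
Op 6: best P0=NH0 P1=NH2
Op 7: best P0=NH0 P1=NH2
Op 8: best P0=NH0 P1=NH2
Op 9: best P0=NH0 P1=NH2
Op 10: best P0=NH0 P1=NH2

Answer: P0:NH0 P1:NH2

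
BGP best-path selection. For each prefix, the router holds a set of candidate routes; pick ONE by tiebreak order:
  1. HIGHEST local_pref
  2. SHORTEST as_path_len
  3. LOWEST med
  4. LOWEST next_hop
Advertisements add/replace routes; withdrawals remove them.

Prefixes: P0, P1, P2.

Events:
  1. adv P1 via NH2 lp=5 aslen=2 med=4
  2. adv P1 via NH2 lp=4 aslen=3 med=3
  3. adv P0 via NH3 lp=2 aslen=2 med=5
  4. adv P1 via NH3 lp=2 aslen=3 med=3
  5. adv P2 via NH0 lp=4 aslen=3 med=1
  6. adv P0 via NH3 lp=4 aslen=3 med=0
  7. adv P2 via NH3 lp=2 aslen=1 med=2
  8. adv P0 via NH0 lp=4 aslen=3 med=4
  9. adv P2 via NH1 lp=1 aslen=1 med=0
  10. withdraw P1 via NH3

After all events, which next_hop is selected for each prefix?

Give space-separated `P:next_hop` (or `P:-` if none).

Answer: P0:NH3 P1:NH2 P2:NH0

Derivation:
Op 1: best P0=- P1=NH2 P2=-
Op 2: best P0=- P1=NH2 P2=-
Op 3: best P0=NH3 P1=NH2 P2=-
Op 4: best P0=NH3 P1=NH2 P2=-
Op 5: best P0=NH3 P1=NH2 P2=NH0
Op 6: best P0=NH3 P1=NH2 P2=NH0
Op 7: best P0=NH3 P1=NH2 P2=NH0
Op 8: best P0=NH3 P1=NH2 P2=NH0
Op 9: best P0=NH3 P1=NH2 P2=NH0
Op 10: best P0=NH3 P1=NH2 P2=NH0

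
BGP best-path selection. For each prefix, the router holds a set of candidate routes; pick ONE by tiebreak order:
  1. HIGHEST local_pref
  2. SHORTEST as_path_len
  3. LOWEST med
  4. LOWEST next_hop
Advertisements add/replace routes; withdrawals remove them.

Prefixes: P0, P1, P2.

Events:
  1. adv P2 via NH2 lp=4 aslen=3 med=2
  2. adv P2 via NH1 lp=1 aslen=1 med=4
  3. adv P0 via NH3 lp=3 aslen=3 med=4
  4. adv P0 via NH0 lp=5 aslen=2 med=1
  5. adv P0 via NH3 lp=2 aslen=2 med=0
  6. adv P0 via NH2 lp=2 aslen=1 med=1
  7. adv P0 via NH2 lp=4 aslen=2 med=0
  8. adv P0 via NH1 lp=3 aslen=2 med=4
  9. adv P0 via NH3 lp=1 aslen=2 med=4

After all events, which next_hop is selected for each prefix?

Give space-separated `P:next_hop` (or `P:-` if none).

Op 1: best P0=- P1=- P2=NH2
Op 2: best P0=- P1=- P2=NH2
Op 3: best P0=NH3 P1=- P2=NH2
Op 4: best P0=NH0 P1=- P2=NH2
Op 5: best P0=NH0 P1=- P2=NH2
Op 6: best P0=NH0 P1=- P2=NH2
Op 7: best P0=NH0 P1=- P2=NH2
Op 8: best P0=NH0 P1=- P2=NH2
Op 9: best P0=NH0 P1=- P2=NH2

Answer: P0:NH0 P1:- P2:NH2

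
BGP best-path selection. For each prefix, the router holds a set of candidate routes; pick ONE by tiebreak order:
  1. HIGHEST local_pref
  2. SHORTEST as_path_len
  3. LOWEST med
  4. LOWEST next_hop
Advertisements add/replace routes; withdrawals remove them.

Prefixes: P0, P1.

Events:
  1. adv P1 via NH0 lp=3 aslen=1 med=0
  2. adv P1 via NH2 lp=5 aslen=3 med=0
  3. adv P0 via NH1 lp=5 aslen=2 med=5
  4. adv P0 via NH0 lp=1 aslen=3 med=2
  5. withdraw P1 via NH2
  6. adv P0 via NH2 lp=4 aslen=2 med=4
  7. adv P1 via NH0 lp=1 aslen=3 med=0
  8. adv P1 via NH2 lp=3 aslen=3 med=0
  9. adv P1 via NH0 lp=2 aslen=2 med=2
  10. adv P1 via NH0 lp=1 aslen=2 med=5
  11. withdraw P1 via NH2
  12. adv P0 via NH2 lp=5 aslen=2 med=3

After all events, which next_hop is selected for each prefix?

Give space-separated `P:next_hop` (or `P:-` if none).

Op 1: best P0=- P1=NH0
Op 2: best P0=- P1=NH2
Op 3: best P0=NH1 P1=NH2
Op 4: best P0=NH1 P1=NH2
Op 5: best P0=NH1 P1=NH0
Op 6: best P0=NH1 P1=NH0
Op 7: best P0=NH1 P1=NH0
Op 8: best P0=NH1 P1=NH2
Op 9: best P0=NH1 P1=NH2
Op 10: best P0=NH1 P1=NH2
Op 11: best P0=NH1 P1=NH0
Op 12: best P0=NH2 P1=NH0

Answer: P0:NH2 P1:NH0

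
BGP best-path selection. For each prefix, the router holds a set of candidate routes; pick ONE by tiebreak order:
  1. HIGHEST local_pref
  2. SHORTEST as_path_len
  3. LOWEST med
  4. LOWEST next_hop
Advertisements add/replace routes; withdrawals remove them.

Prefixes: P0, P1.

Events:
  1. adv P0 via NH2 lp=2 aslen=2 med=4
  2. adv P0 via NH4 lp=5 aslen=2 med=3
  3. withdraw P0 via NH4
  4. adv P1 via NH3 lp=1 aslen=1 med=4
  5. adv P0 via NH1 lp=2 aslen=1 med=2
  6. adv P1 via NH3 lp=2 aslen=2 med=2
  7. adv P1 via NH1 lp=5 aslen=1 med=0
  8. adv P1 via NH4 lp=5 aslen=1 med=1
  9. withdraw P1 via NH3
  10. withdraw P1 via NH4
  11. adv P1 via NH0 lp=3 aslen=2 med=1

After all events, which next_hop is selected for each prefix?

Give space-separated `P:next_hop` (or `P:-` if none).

Answer: P0:NH1 P1:NH1

Derivation:
Op 1: best P0=NH2 P1=-
Op 2: best P0=NH4 P1=-
Op 3: best P0=NH2 P1=-
Op 4: best P0=NH2 P1=NH3
Op 5: best P0=NH1 P1=NH3
Op 6: best P0=NH1 P1=NH3
Op 7: best P0=NH1 P1=NH1
Op 8: best P0=NH1 P1=NH1
Op 9: best P0=NH1 P1=NH1
Op 10: best P0=NH1 P1=NH1
Op 11: best P0=NH1 P1=NH1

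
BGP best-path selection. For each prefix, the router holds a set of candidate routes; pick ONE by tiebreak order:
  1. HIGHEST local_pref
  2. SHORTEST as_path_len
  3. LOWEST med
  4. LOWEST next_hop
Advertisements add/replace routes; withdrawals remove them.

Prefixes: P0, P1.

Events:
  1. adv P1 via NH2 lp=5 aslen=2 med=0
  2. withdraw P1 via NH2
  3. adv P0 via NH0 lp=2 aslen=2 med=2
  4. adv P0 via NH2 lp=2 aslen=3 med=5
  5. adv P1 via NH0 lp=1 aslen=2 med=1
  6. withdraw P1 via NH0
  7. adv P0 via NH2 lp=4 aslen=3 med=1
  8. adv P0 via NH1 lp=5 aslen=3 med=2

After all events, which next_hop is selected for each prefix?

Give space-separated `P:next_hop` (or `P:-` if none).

Op 1: best P0=- P1=NH2
Op 2: best P0=- P1=-
Op 3: best P0=NH0 P1=-
Op 4: best P0=NH0 P1=-
Op 5: best P0=NH0 P1=NH0
Op 6: best P0=NH0 P1=-
Op 7: best P0=NH2 P1=-
Op 8: best P0=NH1 P1=-

Answer: P0:NH1 P1:-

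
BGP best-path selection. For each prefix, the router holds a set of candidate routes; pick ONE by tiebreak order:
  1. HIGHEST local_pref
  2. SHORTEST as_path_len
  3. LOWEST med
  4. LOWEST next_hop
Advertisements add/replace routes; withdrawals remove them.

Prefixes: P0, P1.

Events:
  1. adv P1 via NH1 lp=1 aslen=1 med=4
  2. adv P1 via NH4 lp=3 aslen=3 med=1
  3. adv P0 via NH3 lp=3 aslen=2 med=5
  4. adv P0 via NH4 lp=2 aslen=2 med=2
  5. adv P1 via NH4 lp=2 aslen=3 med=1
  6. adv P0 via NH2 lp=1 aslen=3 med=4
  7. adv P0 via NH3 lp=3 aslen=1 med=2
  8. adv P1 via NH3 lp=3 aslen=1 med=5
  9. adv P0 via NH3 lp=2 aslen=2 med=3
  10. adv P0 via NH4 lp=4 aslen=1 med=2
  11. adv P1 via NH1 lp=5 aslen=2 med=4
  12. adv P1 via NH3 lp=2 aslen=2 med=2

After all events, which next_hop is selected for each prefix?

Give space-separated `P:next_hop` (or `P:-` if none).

Answer: P0:NH4 P1:NH1

Derivation:
Op 1: best P0=- P1=NH1
Op 2: best P0=- P1=NH4
Op 3: best P0=NH3 P1=NH4
Op 4: best P0=NH3 P1=NH4
Op 5: best P0=NH3 P1=NH4
Op 6: best P0=NH3 P1=NH4
Op 7: best P0=NH3 P1=NH4
Op 8: best P0=NH3 P1=NH3
Op 9: best P0=NH4 P1=NH3
Op 10: best P0=NH4 P1=NH3
Op 11: best P0=NH4 P1=NH1
Op 12: best P0=NH4 P1=NH1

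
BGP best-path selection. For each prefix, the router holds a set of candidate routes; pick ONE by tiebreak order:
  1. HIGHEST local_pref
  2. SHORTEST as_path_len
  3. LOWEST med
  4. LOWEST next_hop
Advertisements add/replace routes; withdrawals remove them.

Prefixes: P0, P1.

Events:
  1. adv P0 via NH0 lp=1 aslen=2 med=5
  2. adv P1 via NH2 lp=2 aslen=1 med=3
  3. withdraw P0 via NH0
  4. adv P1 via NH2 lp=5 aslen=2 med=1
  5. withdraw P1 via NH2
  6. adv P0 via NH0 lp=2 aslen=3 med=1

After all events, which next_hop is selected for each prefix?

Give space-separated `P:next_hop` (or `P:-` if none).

Answer: P0:NH0 P1:-

Derivation:
Op 1: best P0=NH0 P1=-
Op 2: best P0=NH0 P1=NH2
Op 3: best P0=- P1=NH2
Op 4: best P0=- P1=NH2
Op 5: best P0=- P1=-
Op 6: best P0=NH0 P1=-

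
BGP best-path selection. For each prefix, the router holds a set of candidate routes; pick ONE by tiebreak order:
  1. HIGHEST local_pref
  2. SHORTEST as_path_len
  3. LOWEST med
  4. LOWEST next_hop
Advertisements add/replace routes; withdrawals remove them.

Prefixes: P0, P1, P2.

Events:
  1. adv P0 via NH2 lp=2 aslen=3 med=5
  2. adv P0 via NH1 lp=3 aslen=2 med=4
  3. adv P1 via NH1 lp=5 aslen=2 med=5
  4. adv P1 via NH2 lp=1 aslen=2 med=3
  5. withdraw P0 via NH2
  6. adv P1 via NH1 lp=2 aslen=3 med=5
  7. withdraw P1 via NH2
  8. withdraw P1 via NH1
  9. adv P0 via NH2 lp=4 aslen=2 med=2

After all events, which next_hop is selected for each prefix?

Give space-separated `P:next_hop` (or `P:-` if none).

Answer: P0:NH2 P1:- P2:-

Derivation:
Op 1: best P0=NH2 P1=- P2=-
Op 2: best P0=NH1 P1=- P2=-
Op 3: best P0=NH1 P1=NH1 P2=-
Op 4: best P0=NH1 P1=NH1 P2=-
Op 5: best P0=NH1 P1=NH1 P2=-
Op 6: best P0=NH1 P1=NH1 P2=-
Op 7: best P0=NH1 P1=NH1 P2=-
Op 8: best P0=NH1 P1=- P2=-
Op 9: best P0=NH2 P1=- P2=-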